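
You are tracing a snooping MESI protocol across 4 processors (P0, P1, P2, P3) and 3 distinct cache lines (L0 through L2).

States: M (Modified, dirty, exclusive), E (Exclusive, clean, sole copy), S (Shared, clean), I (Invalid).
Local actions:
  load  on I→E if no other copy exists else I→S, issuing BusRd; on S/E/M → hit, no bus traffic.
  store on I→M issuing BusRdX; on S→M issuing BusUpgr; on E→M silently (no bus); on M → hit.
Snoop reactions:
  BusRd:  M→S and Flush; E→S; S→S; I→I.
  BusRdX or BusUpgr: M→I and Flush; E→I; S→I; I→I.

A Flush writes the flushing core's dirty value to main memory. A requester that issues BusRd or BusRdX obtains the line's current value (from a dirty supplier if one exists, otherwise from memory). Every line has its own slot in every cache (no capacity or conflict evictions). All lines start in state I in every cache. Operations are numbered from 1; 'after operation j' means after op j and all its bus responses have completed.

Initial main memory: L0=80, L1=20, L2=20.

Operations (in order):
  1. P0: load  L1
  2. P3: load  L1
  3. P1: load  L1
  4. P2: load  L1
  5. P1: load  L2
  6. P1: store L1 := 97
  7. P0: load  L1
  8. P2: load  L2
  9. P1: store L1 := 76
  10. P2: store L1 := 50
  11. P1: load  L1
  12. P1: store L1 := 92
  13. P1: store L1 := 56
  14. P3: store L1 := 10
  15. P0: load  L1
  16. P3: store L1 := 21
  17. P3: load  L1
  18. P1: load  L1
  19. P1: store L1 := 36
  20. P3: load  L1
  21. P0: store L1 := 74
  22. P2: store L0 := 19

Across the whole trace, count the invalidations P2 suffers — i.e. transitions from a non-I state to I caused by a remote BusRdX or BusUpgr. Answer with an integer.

step 1: P0: load  L1  ⟶  EIII  (L1)  txn=BusRd  M[L1]=20
step 2: P3: load  L1  ⟶  SIIS  (L1)  txn=BusRd  M[L1]=20
step 3: P1: load  L1  ⟶  SSIS  (L1)  txn=BusRd  M[L1]=20
step 4: P2: load  L1  ⟶  SSSS  (L1)  txn=BusRd  M[L1]=20
step 5: P1: load  L2  ⟶  IEII  (L2)  txn=BusRd  M[L2]=20
step 6: P1: store L1 := 97  ⟶  IMII  (L1)  txn=BusUpgr  M[L1]=20
step 7: P0: load  L1  ⟶  SSII  (L1)  txn=BusRd+Flush  M[L1]=97
step 8: P2: load  L2  ⟶  ISSI  (L2)  txn=BusRd  M[L2]=20
step 9: P1: store L1 := 76  ⟶  IMII  (L1)  txn=BusUpgr  M[L1]=97
step 10: P2: store L1 := 50  ⟶  IIMI  (L1)  txn=BusRdX+Flush  M[L1]=76
step 11: P1: load  L1  ⟶  ISSI  (L1)  txn=BusRd+Flush  M[L1]=50
step 12: P1: store L1 := 92  ⟶  IMII  (L1)  txn=BusUpgr  M[L1]=50
step 13: P1: store L1 := 56  ⟶  IMII  (L1)  txn=∅  M[L1]=50
step 14: P3: store L1 := 10  ⟶  IIIM  (L1)  txn=BusRdX+Flush  M[L1]=56
step 15: P0: load  L1  ⟶  SIIS  (L1)  txn=BusRd+Flush  M[L1]=10
step 16: P3: store L1 := 21  ⟶  IIIM  (L1)  txn=BusUpgr  M[L1]=10
step 17: P3: load  L1  ⟶  IIIM  (L1)  txn=∅  M[L1]=10
step 18: P1: load  L1  ⟶  ISIS  (L1)  txn=BusRd+Flush  M[L1]=21
step 19: P1: store L1 := 36  ⟶  IMII  (L1)  txn=BusUpgr  M[L1]=21
step 20: P3: load  L1  ⟶  ISIS  (L1)  txn=BusRd+Flush  M[L1]=36
step 21: P0: store L1 := 74  ⟶  MIII  (L1)  txn=BusRdX  M[L1]=36
step 22: P2: store L0 := 19  ⟶  IIMI  (L0)  txn=BusRdX  M[L0]=80

invalidations = 2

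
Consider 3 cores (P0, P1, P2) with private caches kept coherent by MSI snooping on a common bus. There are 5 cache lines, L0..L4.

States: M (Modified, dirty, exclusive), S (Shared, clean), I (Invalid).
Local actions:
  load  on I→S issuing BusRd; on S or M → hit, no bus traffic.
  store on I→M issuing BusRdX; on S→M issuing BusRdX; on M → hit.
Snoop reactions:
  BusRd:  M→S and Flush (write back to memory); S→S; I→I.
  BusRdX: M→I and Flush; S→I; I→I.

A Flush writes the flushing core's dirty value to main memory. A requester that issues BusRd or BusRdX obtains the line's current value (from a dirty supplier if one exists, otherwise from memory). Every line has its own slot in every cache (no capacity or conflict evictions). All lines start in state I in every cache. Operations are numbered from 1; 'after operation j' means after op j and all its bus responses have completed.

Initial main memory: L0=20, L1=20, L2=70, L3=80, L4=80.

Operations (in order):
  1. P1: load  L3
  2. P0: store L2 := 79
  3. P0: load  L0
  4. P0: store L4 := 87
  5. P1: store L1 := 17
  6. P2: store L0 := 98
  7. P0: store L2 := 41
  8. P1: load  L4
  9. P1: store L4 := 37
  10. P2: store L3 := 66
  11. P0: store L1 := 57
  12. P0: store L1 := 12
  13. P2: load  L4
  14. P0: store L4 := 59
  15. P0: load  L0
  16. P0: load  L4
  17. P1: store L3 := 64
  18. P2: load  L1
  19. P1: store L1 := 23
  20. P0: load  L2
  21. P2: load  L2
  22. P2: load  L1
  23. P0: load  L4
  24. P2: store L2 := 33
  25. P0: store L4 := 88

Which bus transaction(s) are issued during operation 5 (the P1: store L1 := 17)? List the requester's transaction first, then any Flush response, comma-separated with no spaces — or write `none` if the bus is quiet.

step 1: P1: load  L3  ⟶  ISI  (L3)  txn=BusRd  M[L3]=80
step 2: P0: store L2 := 79  ⟶  MII  (L2)  txn=BusRdX  M[L2]=70
step 3: P0: load  L0  ⟶  SII  (L0)  txn=BusRd  M[L0]=20
step 4: P0: store L4 := 87  ⟶  MII  (L4)  txn=BusRdX  M[L4]=80
step 5: P1: store L1 := 17  ⟶  IMI  (L1)  txn=BusRdX  M[L1]=20
step 6: P2: store L0 := 98  ⟶  IIM  (L0)  txn=BusRdX  M[L0]=20
step 7: P0: store L2 := 41  ⟶  MII  (L2)  txn=∅  M[L2]=70
step 8: P1: load  L4  ⟶  SSI  (L4)  txn=BusRd+Flush  M[L4]=87
step 9: P1: store L4 := 37  ⟶  IMI  (L4)  txn=BusRdX  M[L4]=87
step 10: P2: store L3 := 66  ⟶  IIM  (L3)  txn=BusRdX  M[L3]=80
step 11: P0: store L1 := 57  ⟶  MII  (L1)  txn=BusRdX+Flush  M[L1]=17
step 12: P0: store L1 := 12  ⟶  MII  (L1)  txn=∅  M[L1]=17
step 13: P2: load  L4  ⟶  ISS  (L4)  txn=BusRd+Flush  M[L4]=37
step 14: P0: store L4 := 59  ⟶  MII  (L4)  txn=BusRdX  M[L4]=37
step 15: P0: load  L0  ⟶  SIS  (L0)  txn=BusRd+Flush  M[L0]=98
step 16: P0: load  L4  ⟶  MII  (L4)  txn=∅  M[L4]=37
step 17: P1: store L3 := 64  ⟶  IMI  (L3)  txn=BusRdX+Flush  M[L3]=66
step 18: P2: load  L1  ⟶  SIS  (L1)  txn=BusRd+Flush  M[L1]=12
step 19: P1: store L1 := 23  ⟶  IMI  (L1)  txn=BusRdX  M[L1]=12
step 20: P0: load  L2  ⟶  MII  (L2)  txn=∅  M[L2]=70
step 21: P2: load  L2  ⟶  SIS  (L2)  txn=BusRd+Flush  M[L2]=41
step 22: P2: load  L1  ⟶  ISS  (L1)  txn=BusRd+Flush  M[L1]=23
step 23: P0: load  L4  ⟶  MII  (L4)  txn=∅  M[L4]=37
step 24: P2: store L2 := 33  ⟶  IIM  (L2)  txn=BusRdX  M[L2]=41
step 25: P0: store L4 := 88  ⟶  MII  (L4)  txn=∅  M[L4]=37

bus = BusRdX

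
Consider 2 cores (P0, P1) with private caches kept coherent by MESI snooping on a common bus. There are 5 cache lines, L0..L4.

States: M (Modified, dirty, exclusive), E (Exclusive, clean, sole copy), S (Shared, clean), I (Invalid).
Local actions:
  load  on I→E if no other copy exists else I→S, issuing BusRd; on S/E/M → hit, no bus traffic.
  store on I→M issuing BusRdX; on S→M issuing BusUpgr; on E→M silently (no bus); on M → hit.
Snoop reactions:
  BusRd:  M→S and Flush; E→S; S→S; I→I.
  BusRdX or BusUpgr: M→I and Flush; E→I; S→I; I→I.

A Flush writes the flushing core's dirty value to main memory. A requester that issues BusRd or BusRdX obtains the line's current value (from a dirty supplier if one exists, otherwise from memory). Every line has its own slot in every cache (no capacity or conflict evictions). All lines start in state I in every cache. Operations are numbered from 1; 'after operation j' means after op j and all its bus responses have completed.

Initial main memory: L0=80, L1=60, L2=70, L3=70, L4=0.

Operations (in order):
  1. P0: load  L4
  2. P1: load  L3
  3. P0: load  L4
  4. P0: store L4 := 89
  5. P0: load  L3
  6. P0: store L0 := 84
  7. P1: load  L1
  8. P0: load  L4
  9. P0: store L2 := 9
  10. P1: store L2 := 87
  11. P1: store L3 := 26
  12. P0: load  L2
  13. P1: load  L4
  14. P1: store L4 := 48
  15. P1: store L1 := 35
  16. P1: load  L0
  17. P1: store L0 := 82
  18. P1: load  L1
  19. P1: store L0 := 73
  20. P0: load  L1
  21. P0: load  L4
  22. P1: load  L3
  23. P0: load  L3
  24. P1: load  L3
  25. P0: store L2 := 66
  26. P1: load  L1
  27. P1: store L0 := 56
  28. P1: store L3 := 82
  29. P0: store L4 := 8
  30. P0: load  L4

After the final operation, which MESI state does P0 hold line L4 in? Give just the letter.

state = M

  op1 P0: load  L4 → E/I on L4; bus BusRd; mem=0
  op2 P1: load  L3 → I/E on L3; bus BusRd; mem=70
  op3 P0: load  L4 → E/I on L4; bus (none); mem=0
  op4 P0: store L4 := 89 → M/I on L4; bus (none); mem=0
  op5 P0: load  L3 → S/S on L3; bus BusRd; mem=70
  op6 P0: store L0 := 84 → M/I on L0; bus BusRdX; mem=80
  op7 P1: load  L1 → I/E on L1; bus BusRd; mem=60
  op8 P0: load  L4 → M/I on L4; bus (none); mem=0
  op9 P0: store L2 := 9 → M/I on L2; bus BusRdX; mem=70
  op10 P1: store L2 := 87 → I/M on L2; bus BusRdX Flush; mem=9
  op11 P1: store L3 := 26 → I/M on L3; bus BusUpgr; mem=70
  op12 P0: load  L2 → S/S on L2; bus BusRd Flush; mem=87
  op13 P1: load  L4 → S/S on L4; bus BusRd Flush; mem=89
  op14 P1: store L4 := 48 → I/M on L4; bus BusUpgr; mem=89
  op15 P1: store L1 := 35 → I/M on L1; bus (none); mem=60
  op16 P1: load  L0 → S/S on L0; bus BusRd Flush; mem=84
  op17 P1: store L0 := 82 → I/M on L0; bus BusUpgr; mem=84
  op18 P1: load  L1 → I/M on L1; bus (none); mem=60
  op19 P1: store L0 := 73 → I/M on L0; bus (none); mem=84
  op20 P0: load  L1 → S/S on L1; bus BusRd Flush; mem=35
  op21 P0: load  L4 → S/S on L4; bus BusRd Flush; mem=48
  op22 P1: load  L3 → I/M on L3; bus (none); mem=70
  op23 P0: load  L3 → S/S on L3; bus BusRd Flush; mem=26
  op24 P1: load  L3 → S/S on L3; bus (none); mem=26
  op25 P0: store L2 := 66 → M/I on L2; bus BusUpgr; mem=87
  op26 P1: load  L1 → S/S on L1; bus (none); mem=35
  op27 P1: store L0 := 56 → I/M on L0; bus (none); mem=84
  op28 P1: store L3 := 82 → I/M on L3; bus BusUpgr; mem=26
  op29 P0: store L4 := 8 → M/I on L4; bus BusUpgr; mem=48
  op30 P0: load  L4 → M/I on L4; bus (none); mem=48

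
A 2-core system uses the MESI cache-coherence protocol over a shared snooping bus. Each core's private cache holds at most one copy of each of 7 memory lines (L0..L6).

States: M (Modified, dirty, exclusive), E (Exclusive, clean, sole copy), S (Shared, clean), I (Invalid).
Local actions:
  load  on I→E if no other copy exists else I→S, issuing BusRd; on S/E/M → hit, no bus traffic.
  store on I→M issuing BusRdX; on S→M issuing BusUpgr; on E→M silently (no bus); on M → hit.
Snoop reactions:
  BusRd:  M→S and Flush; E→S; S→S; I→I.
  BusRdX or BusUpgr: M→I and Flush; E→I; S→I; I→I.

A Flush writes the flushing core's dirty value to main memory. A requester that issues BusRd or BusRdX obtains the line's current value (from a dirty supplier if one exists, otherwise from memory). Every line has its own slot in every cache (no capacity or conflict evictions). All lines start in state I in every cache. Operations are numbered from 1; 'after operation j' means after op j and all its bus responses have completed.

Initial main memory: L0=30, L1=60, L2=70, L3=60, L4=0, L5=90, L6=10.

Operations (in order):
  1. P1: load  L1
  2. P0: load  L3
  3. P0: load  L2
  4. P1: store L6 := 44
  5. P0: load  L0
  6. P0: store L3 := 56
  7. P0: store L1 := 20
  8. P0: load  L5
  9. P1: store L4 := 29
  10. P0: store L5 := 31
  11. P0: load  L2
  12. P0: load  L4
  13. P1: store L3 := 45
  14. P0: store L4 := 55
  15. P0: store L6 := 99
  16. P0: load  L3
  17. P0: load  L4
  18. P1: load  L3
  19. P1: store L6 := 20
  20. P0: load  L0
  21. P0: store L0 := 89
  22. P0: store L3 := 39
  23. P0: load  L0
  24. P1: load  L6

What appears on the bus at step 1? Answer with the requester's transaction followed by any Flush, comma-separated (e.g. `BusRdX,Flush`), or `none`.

bus = BusRd

  op1 P1: load  L1 → I/E on L1; bus BusRd; mem=60
  op2 P0: load  L3 → E/I on L3; bus BusRd; mem=60
  op3 P0: load  L2 → E/I on L2; bus BusRd; mem=70
  op4 P1: store L6 := 44 → I/M on L6; bus BusRdX; mem=10
  op5 P0: load  L0 → E/I on L0; bus BusRd; mem=30
  op6 P0: store L3 := 56 → M/I on L3; bus (none); mem=60
  op7 P0: store L1 := 20 → M/I on L1; bus BusRdX; mem=60
  op8 P0: load  L5 → E/I on L5; bus BusRd; mem=90
  op9 P1: store L4 := 29 → I/M on L4; bus BusRdX; mem=0
  op10 P0: store L5 := 31 → M/I on L5; bus (none); mem=90
  op11 P0: load  L2 → E/I on L2; bus (none); mem=70
  op12 P0: load  L4 → S/S on L4; bus BusRd Flush; mem=29
  op13 P1: store L3 := 45 → I/M on L3; bus BusRdX Flush; mem=56
  op14 P0: store L4 := 55 → M/I on L4; bus BusUpgr; mem=29
  op15 P0: store L6 := 99 → M/I on L6; bus BusRdX Flush; mem=44
  op16 P0: load  L3 → S/S on L3; bus BusRd Flush; mem=45
  op17 P0: load  L4 → M/I on L4; bus (none); mem=29
  op18 P1: load  L3 → S/S on L3; bus (none); mem=45
  op19 P1: store L6 := 20 → I/M on L6; bus BusRdX Flush; mem=99
  op20 P0: load  L0 → E/I on L0; bus (none); mem=30
  op21 P0: store L0 := 89 → M/I on L0; bus (none); mem=30
  op22 P0: store L3 := 39 → M/I on L3; bus BusUpgr; mem=45
  op23 P0: load  L0 → M/I on L0; bus (none); mem=30
  op24 P1: load  L6 → I/M on L6; bus (none); mem=99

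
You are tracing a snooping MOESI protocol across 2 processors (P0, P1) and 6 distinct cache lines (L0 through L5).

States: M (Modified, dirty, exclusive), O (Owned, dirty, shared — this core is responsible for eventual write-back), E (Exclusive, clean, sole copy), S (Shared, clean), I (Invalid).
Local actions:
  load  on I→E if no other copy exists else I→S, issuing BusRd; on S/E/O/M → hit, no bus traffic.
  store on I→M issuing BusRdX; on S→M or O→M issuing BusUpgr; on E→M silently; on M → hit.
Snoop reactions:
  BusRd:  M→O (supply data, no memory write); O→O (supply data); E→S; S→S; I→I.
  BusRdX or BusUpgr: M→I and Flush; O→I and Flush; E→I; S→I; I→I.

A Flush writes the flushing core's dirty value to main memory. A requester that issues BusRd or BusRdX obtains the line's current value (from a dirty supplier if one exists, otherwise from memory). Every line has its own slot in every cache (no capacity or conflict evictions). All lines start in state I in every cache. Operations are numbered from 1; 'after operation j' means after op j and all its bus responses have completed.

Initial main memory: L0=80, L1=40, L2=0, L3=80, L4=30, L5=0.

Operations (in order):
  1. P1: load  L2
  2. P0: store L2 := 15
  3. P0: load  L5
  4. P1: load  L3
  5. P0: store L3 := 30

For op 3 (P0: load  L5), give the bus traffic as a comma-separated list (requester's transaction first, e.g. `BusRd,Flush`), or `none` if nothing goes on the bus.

bus = BusRd

step 1: P1: load  L2  ⟶  IE  (L2)  txn=BusRd  M[L2]=0
step 2: P0: store L2 := 15  ⟶  MI  (L2)  txn=BusRdX  M[L2]=0
step 3: P0: load  L5  ⟶  EI  (L5)  txn=BusRd  M[L5]=0
step 4: P1: load  L3  ⟶  IE  (L3)  txn=BusRd  M[L3]=80
step 5: P0: store L3 := 30  ⟶  MI  (L3)  txn=BusRdX  M[L3]=80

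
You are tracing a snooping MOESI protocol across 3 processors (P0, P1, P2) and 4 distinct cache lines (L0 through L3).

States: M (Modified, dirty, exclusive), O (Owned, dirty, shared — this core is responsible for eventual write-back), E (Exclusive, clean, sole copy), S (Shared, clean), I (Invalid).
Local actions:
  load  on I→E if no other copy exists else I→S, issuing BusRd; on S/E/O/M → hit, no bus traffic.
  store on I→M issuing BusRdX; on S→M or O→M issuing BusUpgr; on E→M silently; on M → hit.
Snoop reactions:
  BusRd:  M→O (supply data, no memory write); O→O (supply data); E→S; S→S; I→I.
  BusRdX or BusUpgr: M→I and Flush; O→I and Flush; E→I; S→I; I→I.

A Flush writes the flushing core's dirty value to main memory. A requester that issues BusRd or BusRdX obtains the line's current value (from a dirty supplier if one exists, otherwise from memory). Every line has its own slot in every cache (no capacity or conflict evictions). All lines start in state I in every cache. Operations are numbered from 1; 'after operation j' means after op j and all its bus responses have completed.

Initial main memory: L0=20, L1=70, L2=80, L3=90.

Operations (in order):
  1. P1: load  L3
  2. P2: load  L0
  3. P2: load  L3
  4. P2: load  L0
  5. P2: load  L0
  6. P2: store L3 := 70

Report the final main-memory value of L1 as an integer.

memory[L1] = 70

1. P1: load  L3  bus=[BusRd]  L3: P0=I P1=E P2=I  mem[L3]=90
2. P2: load  L0  bus=[BusRd]  L0: P0=I P1=I P2=E  mem[L0]=20
3. P2: load  L3  bus=[BusRd]  L3: P0=I P1=S P2=S  mem[L3]=90
4. P2: load  L0  bus=[-]  L0: P0=I P1=I P2=E  mem[L0]=20
5. P2: load  L0  bus=[-]  L0: P0=I P1=I P2=E  mem[L0]=20
6. P2: store L3 := 70  bus=[BusUpgr]  L3: P0=I P1=I P2=M  mem[L3]=90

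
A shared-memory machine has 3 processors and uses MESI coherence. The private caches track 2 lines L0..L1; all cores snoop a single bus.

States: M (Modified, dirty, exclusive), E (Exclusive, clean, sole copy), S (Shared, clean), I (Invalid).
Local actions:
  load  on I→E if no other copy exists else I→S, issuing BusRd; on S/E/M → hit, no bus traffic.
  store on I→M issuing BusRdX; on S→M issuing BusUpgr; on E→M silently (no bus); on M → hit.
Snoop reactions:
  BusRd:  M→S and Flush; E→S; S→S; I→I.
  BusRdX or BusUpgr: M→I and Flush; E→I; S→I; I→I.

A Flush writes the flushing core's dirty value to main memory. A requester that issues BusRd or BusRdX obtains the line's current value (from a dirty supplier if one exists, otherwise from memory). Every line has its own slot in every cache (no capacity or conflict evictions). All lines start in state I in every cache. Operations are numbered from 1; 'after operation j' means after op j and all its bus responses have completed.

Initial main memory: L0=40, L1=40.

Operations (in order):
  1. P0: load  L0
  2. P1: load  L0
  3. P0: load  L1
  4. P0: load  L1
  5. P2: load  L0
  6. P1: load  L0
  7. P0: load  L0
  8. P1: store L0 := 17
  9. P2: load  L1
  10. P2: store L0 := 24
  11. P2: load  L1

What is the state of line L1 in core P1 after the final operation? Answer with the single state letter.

step 1: P0: load  L0  ⟶  EII  (L0)  txn=BusRd  M[L0]=40
step 2: P1: load  L0  ⟶  SSI  (L0)  txn=BusRd  M[L0]=40
step 3: P0: load  L1  ⟶  EII  (L1)  txn=BusRd  M[L1]=40
step 4: P0: load  L1  ⟶  EII  (L1)  txn=∅  M[L1]=40
step 5: P2: load  L0  ⟶  SSS  (L0)  txn=BusRd  M[L0]=40
step 6: P1: load  L0  ⟶  SSS  (L0)  txn=∅  M[L0]=40
step 7: P0: load  L0  ⟶  SSS  (L0)  txn=∅  M[L0]=40
step 8: P1: store L0 := 17  ⟶  IMI  (L0)  txn=BusUpgr  M[L0]=40
step 9: P2: load  L1  ⟶  SIS  (L1)  txn=BusRd  M[L1]=40
step 10: P2: store L0 := 24  ⟶  IIM  (L0)  txn=BusRdX+Flush  M[L0]=17
step 11: P2: load  L1  ⟶  SIS  (L1)  txn=∅  M[L1]=40

state = I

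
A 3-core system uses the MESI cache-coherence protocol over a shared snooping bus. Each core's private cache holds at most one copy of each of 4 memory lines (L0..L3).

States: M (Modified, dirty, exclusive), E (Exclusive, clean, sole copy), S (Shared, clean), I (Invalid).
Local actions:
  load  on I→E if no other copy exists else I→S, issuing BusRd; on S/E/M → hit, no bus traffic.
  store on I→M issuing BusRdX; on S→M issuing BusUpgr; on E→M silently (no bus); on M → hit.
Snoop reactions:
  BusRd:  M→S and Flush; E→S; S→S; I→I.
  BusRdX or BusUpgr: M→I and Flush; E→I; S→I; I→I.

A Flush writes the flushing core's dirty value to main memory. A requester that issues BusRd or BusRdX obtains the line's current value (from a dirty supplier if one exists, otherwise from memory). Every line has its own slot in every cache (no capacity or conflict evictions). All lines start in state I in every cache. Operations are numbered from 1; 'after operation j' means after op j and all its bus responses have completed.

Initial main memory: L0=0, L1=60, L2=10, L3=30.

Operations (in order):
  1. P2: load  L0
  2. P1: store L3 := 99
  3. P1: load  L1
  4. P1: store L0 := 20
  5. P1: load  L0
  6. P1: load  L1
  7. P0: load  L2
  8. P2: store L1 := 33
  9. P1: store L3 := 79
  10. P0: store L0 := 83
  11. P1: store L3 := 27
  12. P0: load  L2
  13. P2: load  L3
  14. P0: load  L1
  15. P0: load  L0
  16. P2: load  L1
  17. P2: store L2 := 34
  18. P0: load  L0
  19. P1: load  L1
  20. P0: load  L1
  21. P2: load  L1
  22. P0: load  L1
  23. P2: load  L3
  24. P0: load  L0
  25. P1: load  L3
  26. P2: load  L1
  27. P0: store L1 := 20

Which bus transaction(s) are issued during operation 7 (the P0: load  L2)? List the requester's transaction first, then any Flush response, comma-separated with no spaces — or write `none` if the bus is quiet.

  op1 P2: load  L0 → I/I/E on L0; bus BusRd; mem=0
  op2 P1: store L3 := 99 → I/M/I on L3; bus BusRdX; mem=30
  op3 P1: load  L1 → I/E/I on L1; bus BusRd; mem=60
  op4 P1: store L0 := 20 → I/M/I on L0; bus BusRdX; mem=0
  op5 P1: load  L0 → I/M/I on L0; bus (none); mem=0
  op6 P1: load  L1 → I/E/I on L1; bus (none); mem=60
  op7 P0: load  L2 → E/I/I on L2; bus BusRd; mem=10
  op8 P2: store L1 := 33 → I/I/M on L1; bus BusRdX; mem=60
  op9 P1: store L3 := 79 → I/M/I on L3; bus (none); mem=30
  op10 P0: store L0 := 83 → M/I/I on L0; bus BusRdX Flush; mem=20
  op11 P1: store L3 := 27 → I/M/I on L3; bus (none); mem=30
  op12 P0: load  L2 → E/I/I on L2; bus (none); mem=10
  op13 P2: load  L3 → I/S/S on L3; bus BusRd Flush; mem=27
  op14 P0: load  L1 → S/I/S on L1; bus BusRd Flush; mem=33
  op15 P0: load  L0 → M/I/I on L0; bus (none); mem=20
  op16 P2: load  L1 → S/I/S on L1; bus (none); mem=33
  op17 P2: store L2 := 34 → I/I/M on L2; bus BusRdX; mem=10
  op18 P0: load  L0 → M/I/I on L0; bus (none); mem=20
  op19 P1: load  L1 → S/S/S on L1; bus BusRd; mem=33
  op20 P0: load  L1 → S/S/S on L1; bus (none); mem=33
  op21 P2: load  L1 → S/S/S on L1; bus (none); mem=33
  op22 P0: load  L1 → S/S/S on L1; bus (none); mem=33
  op23 P2: load  L3 → I/S/S on L3; bus (none); mem=27
  op24 P0: load  L0 → M/I/I on L0; bus (none); mem=20
  op25 P1: load  L3 → I/S/S on L3; bus (none); mem=27
  op26 P2: load  L1 → S/S/S on L1; bus (none); mem=33
  op27 P0: store L1 := 20 → M/I/I on L1; bus BusUpgr; mem=33

bus = BusRd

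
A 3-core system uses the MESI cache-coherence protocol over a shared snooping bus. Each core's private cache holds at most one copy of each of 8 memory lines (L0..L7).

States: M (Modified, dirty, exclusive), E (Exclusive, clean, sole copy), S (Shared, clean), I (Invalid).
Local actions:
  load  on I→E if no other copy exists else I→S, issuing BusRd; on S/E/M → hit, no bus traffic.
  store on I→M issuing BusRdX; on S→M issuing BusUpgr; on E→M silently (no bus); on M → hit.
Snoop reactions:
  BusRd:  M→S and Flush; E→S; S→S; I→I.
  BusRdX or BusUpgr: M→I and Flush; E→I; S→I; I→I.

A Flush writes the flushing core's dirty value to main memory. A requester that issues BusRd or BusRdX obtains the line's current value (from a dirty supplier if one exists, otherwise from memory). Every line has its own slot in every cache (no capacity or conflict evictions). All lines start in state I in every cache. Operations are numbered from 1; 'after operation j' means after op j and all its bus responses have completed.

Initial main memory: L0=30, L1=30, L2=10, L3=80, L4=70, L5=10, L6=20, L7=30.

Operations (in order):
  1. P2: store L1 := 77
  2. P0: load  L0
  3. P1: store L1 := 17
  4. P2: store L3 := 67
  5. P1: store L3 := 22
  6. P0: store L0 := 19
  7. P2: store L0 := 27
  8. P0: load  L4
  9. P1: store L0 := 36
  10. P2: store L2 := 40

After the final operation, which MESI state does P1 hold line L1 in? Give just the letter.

state = M

step 1: P2: store L1 := 77  ⟶  IIM  (L1)  txn=BusRdX  M[L1]=30
step 2: P0: load  L0  ⟶  EII  (L0)  txn=BusRd  M[L0]=30
step 3: P1: store L1 := 17  ⟶  IMI  (L1)  txn=BusRdX+Flush  M[L1]=77
step 4: P2: store L3 := 67  ⟶  IIM  (L3)  txn=BusRdX  M[L3]=80
step 5: P1: store L3 := 22  ⟶  IMI  (L3)  txn=BusRdX+Flush  M[L3]=67
step 6: P0: store L0 := 19  ⟶  MII  (L0)  txn=∅  M[L0]=30
step 7: P2: store L0 := 27  ⟶  IIM  (L0)  txn=BusRdX+Flush  M[L0]=19
step 8: P0: load  L4  ⟶  EII  (L4)  txn=BusRd  M[L4]=70
step 9: P1: store L0 := 36  ⟶  IMI  (L0)  txn=BusRdX+Flush  M[L0]=27
step 10: P2: store L2 := 40  ⟶  IIM  (L2)  txn=BusRdX  M[L2]=10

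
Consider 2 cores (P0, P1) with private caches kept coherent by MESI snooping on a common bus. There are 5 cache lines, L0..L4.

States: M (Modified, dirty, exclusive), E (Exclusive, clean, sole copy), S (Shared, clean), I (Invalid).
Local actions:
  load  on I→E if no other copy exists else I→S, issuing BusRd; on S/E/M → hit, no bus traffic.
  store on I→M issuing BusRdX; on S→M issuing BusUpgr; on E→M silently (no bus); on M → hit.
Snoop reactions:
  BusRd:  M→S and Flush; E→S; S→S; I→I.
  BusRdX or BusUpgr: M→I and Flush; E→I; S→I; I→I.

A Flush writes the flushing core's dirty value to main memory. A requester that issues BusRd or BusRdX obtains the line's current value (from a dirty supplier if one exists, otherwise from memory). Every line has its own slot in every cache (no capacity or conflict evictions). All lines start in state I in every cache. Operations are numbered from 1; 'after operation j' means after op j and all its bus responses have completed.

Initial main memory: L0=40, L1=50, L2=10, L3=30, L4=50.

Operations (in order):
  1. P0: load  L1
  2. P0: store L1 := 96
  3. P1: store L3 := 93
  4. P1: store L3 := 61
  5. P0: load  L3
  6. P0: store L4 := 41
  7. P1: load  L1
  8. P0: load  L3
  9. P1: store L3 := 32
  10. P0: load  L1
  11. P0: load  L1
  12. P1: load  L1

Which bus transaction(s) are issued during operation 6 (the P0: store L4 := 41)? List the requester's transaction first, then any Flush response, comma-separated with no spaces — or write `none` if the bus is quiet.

bus = BusRdX

  op1 P0: load  L1 → E/I on L1; bus BusRd; mem=50
  op2 P0: store L1 := 96 → M/I on L1; bus (none); mem=50
  op3 P1: store L3 := 93 → I/M on L3; bus BusRdX; mem=30
  op4 P1: store L3 := 61 → I/M on L3; bus (none); mem=30
  op5 P0: load  L3 → S/S on L3; bus BusRd Flush; mem=61
  op6 P0: store L4 := 41 → M/I on L4; bus BusRdX; mem=50
  op7 P1: load  L1 → S/S on L1; bus BusRd Flush; mem=96
  op8 P0: load  L3 → S/S on L3; bus (none); mem=61
  op9 P1: store L3 := 32 → I/M on L3; bus BusUpgr; mem=61
  op10 P0: load  L1 → S/S on L1; bus (none); mem=96
  op11 P0: load  L1 → S/S on L1; bus (none); mem=96
  op12 P1: load  L1 → S/S on L1; bus (none); mem=96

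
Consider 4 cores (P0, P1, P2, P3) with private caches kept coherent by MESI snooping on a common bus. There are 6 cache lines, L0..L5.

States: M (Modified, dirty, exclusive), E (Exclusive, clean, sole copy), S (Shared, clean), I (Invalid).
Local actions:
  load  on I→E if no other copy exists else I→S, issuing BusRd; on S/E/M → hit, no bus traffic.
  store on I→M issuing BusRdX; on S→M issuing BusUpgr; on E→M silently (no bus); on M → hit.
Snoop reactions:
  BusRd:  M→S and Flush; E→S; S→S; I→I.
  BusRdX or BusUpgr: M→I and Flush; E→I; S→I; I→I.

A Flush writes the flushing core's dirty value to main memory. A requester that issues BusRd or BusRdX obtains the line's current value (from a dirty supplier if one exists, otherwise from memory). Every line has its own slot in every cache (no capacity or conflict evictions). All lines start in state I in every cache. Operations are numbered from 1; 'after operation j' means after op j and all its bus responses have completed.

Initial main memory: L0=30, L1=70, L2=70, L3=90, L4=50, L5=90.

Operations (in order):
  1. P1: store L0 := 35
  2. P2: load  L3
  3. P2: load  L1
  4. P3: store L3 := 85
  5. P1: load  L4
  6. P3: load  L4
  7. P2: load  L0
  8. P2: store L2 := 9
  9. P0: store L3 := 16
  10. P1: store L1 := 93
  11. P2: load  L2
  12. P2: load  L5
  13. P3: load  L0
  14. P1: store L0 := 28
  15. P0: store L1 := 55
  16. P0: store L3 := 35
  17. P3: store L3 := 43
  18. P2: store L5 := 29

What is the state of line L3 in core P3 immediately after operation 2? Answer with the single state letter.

state = I

[1] P1: store L0 := 35 | P0:I, P1:M(35), P2:I, P3:I | bus: BusRdX
[2] P2: load  L3 | P0:I, P1:I, P2:E(90), P3:I | bus: BusRd
[3] P2: load  L1 | P0:I, P1:I, P2:E(70), P3:I | bus: BusRd
[4] P3: store L3 := 85 | P0:I, P1:I, P2:I, P3:M(85) | bus: BusRdX
[5] P1: load  L4 | P0:I, P1:E(50), P2:I, P3:I | bus: BusRd
[6] P3: load  L4 | P0:I, P1:S(50), P2:I, P3:S(50) | bus: BusRd
[7] P2: load  L0 | P0:I, P1:S(35), P2:S(35), P3:I | bus: BusRd,Flush
[8] P2: store L2 := 9 | P0:I, P1:I, P2:M(9), P3:I | bus: BusRdX
[9] P0: store L3 := 16 | P0:M(16), P1:I, P2:I, P3:I | bus: BusRdX,Flush
[10] P1: store L1 := 93 | P0:I, P1:M(93), P2:I, P3:I | bus: BusRdX
[11] P2: load  L2 | P0:I, P1:I, P2:M(9), P3:I | bus: none
[12] P2: load  L5 | P0:I, P1:I, P2:E(90), P3:I | bus: BusRd
[13] P3: load  L0 | P0:I, P1:S(35), P2:S(35), P3:S(35) | bus: BusRd
[14] P1: store L0 := 28 | P0:I, P1:M(28), P2:I, P3:I | bus: BusUpgr
[15] P0: store L1 := 55 | P0:M(55), P1:I, P2:I, P3:I | bus: BusRdX,Flush
[16] P0: store L3 := 35 | P0:M(35), P1:I, P2:I, P3:I | bus: none
[17] P3: store L3 := 43 | P0:I, P1:I, P2:I, P3:M(43) | bus: BusRdX,Flush
[18] P2: store L5 := 29 | P0:I, P1:I, P2:M(29), P3:I | bus: none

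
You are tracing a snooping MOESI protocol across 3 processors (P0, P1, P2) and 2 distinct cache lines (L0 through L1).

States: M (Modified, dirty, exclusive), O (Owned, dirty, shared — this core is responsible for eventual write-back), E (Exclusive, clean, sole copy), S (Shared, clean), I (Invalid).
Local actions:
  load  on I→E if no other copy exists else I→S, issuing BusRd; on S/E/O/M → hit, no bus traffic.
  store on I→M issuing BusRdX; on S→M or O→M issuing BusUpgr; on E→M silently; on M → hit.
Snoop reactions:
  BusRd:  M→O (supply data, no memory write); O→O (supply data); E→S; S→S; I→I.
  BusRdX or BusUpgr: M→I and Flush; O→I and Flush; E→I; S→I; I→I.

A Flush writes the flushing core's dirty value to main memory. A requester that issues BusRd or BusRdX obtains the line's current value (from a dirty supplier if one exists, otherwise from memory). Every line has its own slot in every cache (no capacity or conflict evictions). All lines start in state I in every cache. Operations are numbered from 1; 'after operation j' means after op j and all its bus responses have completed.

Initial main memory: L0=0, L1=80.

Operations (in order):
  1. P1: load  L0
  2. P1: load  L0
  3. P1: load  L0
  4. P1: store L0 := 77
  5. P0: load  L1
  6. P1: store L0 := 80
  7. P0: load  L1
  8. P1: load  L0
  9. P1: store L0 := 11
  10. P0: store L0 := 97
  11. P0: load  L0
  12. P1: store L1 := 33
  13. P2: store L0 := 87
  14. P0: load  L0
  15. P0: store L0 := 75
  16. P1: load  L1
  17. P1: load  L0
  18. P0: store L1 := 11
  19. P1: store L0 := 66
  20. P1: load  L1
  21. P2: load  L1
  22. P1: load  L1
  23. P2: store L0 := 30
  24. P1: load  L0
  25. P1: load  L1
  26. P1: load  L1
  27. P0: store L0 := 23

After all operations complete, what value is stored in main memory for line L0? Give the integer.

memory[L0] = 30

  op1 P1: load  L0 → I/E/I on L0; bus BusRd; mem=0
  op2 P1: load  L0 → I/E/I on L0; bus (none); mem=0
  op3 P1: load  L0 → I/E/I on L0; bus (none); mem=0
  op4 P1: store L0 := 77 → I/M/I on L0; bus (none); mem=0
  op5 P0: load  L1 → E/I/I on L1; bus BusRd; mem=80
  op6 P1: store L0 := 80 → I/M/I on L0; bus (none); mem=0
  op7 P0: load  L1 → E/I/I on L1; bus (none); mem=80
  op8 P1: load  L0 → I/M/I on L0; bus (none); mem=0
  op9 P1: store L0 := 11 → I/M/I on L0; bus (none); mem=0
  op10 P0: store L0 := 97 → M/I/I on L0; bus BusRdX Flush; mem=11
  op11 P0: load  L0 → M/I/I on L0; bus (none); mem=11
  op12 P1: store L1 := 33 → I/M/I on L1; bus BusRdX; mem=80
  op13 P2: store L0 := 87 → I/I/M on L0; bus BusRdX Flush; mem=97
  op14 P0: load  L0 → S/I/O on L0; bus BusRd; mem=97
  op15 P0: store L0 := 75 → M/I/I on L0; bus BusUpgr Flush; mem=87
  op16 P1: load  L1 → I/M/I on L1; bus (none); mem=80
  op17 P1: load  L0 → O/S/I on L0; bus BusRd; mem=87
  op18 P0: store L1 := 11 → M/I/I on L1; bus BusRdX Flush; mem=33
  op19 P1: store L0 := 66 → I/M/I on L0; bus BusUpgr Flush; mem=75
  op20 P1: load  L1 → O/S/I on L1; bus BusRd; mem=33
  op21 P2: load  L1 → O/S/S on L1; bus BusRd; mem=33
  op22 P1: load  L1 → O/S/S on L1; bus (none); mem=33
  op23 P2: store L0 := 30 → I/I/M on L0; bus BusRdX Flush; mem=66
  op24 P1: load  L0 → I/S/O on L0; bus BusRd; mem=66
  op25 P1: load  L1 → O/S/S on L1; bus (none); mem=33
  op26 P1: load  L1 → O/S/S on L1; bus (none); mem=33
  op27 P0: store L0 := 23 → M/I/I on L0; bus BusRdX Flush; mem=30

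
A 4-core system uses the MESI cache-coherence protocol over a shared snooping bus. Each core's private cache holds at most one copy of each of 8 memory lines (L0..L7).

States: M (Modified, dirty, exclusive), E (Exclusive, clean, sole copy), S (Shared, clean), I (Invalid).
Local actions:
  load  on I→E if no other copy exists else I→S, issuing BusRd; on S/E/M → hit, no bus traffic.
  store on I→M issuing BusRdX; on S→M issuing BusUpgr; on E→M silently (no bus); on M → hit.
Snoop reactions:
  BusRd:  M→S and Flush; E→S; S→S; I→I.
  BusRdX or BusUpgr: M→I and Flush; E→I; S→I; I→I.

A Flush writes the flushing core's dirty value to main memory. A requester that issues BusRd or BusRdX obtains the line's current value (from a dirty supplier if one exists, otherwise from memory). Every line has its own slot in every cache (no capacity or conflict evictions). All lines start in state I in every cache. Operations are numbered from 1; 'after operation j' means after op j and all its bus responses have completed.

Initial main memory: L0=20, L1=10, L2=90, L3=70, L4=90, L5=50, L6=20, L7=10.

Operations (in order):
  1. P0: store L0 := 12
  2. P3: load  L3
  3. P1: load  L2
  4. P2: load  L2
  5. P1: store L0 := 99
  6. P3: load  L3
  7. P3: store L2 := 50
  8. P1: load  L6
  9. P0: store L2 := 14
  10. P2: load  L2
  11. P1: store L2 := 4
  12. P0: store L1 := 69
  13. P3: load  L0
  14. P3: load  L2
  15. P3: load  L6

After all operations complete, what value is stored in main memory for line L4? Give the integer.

step 1: P0: store L0 := 12  ⟶  MIII  (L0)  txn=BusRdX  M[L0]=20
step 2: P3: load  L3  ⟶  IIIE  (L3)  txn=BusRd  M[L3]=70
step 3: P1: load  L2  ⟶  IEII  (L2)  txn=BusRd  M[L2]=90
step 4: P2: load  L2  ⟶  ISSI  (L2)  txn=BusRd  M[L2]=90
step 5: P1: store L0 := 99  ⟶  IMII  (L0)  txn=BusRdX+Flush  M[L0]=12
step 6: P3: load  L3  ⟶  IIIE  (L3)  txn=∅  M[L3]=70
step 7: P3: store L2 := 50  ⟶  IIIM  (L2)  txn=BusRdX  M[L2]=90
step 8: P1: load  L6  ⟶  IEII  (L6)  txn=BusRd  M[L6]=20
step 9: P0: store L2 := 14  ⟶  MIII  (L2)  txn=BusRdX+Flush  M[L2]=50
step 10: P2: load  L2  ⟶  SISI  (L2)  txn=BusRd+Flush  M[L2]=14
step 11: P1: store L2 := 4  ⟶  IMII  (L2)  txn=BusRdX  M[L2]=14
step 12: P0: store L1 := 69  ⟶  MIII  (L1)  txn=BusRdX  M[L1]=10
step 13: P3: load  L0  ⟶  ISIS  (L0)  txn=BusRd+Flush  M[L0]=99
step 14: P3: load  L2  ⟶  ISIS  (L2)  txn=BusRd+Flush  M[L2]=4
step 15: P3: load  L6  ⟶  ISIS  (L6)  txn=BusRd  M[L6]=20

memory[L4] = 90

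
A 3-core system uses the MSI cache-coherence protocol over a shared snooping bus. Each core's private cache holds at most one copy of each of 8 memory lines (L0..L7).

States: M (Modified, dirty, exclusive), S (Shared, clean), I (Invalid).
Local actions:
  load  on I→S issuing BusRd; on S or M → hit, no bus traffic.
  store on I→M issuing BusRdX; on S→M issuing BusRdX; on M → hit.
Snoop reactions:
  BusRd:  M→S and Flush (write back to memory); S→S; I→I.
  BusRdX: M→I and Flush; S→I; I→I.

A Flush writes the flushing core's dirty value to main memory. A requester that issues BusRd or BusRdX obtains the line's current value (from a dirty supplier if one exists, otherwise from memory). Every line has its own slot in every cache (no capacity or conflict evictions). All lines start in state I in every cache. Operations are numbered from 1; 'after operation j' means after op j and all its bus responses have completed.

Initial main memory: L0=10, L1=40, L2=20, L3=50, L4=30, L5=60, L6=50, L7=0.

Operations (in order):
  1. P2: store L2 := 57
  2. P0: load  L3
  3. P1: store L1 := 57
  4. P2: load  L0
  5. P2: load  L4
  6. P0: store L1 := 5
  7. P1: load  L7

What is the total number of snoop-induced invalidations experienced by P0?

invalidations = 0

1. P2: store L2 := 57  bus=[BusRdX]  L2: P0=I P1=I P2=M  mem[L2]=20
2. P0: load  L3  bus=[BusRd]  L3: P0=S P1=I P2=I  mem[L3]=50
3. P1: store L1 := 57  bus=[BusRdX]  L1: P0=I P1=M P2=I  mem[L1]=40
4. P2: load  L0  bus=[BusRd]  L0: P0=I P1=I P2=S  mem[L0]=10
5. P2: load  L4  bus=[BusRd]  L4: P0=I P1=I P2=S  mem[L4]=30
6. P0: store L1 := 5  bus=[BusRdX,Flush]  L1: P0=M P1=I P2=I  mem[L1]=57
7. P1: load  L7  bus=[BusRd]  L7: P0=I P1=S P2=I  mem[L7]=0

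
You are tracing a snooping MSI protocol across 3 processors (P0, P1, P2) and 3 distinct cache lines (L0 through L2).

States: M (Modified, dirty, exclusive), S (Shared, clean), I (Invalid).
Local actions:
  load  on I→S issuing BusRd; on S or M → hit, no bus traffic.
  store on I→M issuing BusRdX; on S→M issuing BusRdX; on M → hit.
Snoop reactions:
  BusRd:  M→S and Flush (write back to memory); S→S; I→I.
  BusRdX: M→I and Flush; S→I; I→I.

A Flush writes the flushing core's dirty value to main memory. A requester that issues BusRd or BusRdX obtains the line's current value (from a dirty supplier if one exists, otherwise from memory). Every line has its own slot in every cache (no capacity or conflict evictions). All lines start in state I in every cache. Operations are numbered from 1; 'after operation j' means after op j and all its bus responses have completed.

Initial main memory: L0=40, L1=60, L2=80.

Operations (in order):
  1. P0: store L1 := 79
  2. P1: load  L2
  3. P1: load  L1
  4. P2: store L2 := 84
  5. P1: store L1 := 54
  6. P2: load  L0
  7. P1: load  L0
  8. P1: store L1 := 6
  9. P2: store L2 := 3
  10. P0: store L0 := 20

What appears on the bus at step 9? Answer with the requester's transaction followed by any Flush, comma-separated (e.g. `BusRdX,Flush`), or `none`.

bus = none

[1] P0: store L1 := 79 | P0:M(79), P1:I, P2:I | bus: BusRdX
[2] P1: load  L2 | P0:I, P1:S(80), P2:I | bus: BusRd
[3] P1: load  L1 | P0:S(79), P1:S(79), P2:I | bus: BusRd,Flush
[4] P2: store L2 := 84 | P0:I, P1:I, P2:M(84) | bus: BusRdX
[5] P1: store L1 := 54 | P0:I, P1:M(54), P2:I | bus: BusRdX
[6] P2: load  L0 | P0:I, P1:I, P2:S(40) | bus: BusRd
[7] P1: load  L0 | P0:I, P1:S(40), P2:S(40) | bus: BusRd
[8] P1: store L1 := 6 | P0:I, P1:M(6), P2:I | bus: none
[9] P2: store L2 := 3 | P0:I, P1:I, P2:M(3) | bus: none
[10] P0: store L0 := 20 | P0:M(20), P1:I, P2:I | bus: BusRdX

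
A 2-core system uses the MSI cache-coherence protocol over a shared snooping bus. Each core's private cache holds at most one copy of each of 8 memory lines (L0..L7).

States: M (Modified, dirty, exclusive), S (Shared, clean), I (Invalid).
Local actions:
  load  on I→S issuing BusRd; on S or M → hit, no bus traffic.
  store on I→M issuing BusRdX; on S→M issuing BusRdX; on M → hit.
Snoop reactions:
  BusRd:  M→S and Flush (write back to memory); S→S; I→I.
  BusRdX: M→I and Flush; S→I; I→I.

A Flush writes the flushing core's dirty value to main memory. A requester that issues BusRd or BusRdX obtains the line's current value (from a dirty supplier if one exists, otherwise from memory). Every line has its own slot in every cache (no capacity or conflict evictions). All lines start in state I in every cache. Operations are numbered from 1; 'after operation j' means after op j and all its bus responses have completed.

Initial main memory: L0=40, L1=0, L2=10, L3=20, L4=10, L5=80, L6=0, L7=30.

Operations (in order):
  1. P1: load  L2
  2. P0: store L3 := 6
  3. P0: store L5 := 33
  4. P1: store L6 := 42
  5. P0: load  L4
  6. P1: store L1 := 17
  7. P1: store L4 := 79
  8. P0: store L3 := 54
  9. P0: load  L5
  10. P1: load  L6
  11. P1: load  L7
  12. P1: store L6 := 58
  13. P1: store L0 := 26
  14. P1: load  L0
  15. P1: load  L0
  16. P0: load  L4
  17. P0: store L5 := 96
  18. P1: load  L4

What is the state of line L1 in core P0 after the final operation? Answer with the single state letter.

[1] P1: load  L2 | P0:I, P1:S(10) | bus: BusRd
[2] P0: store L3 := 6 | P0:M(6), P1:I | bus: BusRdX
[3] P0: store L5 := 33 | P0:M(33), P1:I | bus: BusRdX
[4] P1: store L6 := 42 | P0:I, P1:M(42) | bus: BusRdX
[5] P0: load  L4 | P0:S(10), P1:I | bus: BusRd
[6] P1: store L1 := 17 | P0:I, P1:M(17) | bus: BusRdX
[7] P1: store L4 := 79 | P0:I, P1:M(79) | bus: BusRdX
[8] P0: store L3 := 54 | P0:M(54), P1:I | bus: none
[9] P0: load  L5 | P0:M(33), P1:I | bus: none
[10] P1: load  L6 | P0:I, P1:M(42) | bus: none
[11] P1: load  L7 | P0:I, P1:S(30) | bus: BusRd
[12] P1: store L6 := 58 | P0:I, P1:M(58) | bus: none
[13] P1: store L0 := 26 | P0:I, P1:M(26) | bus: BusRdX
[14] P1: load  L0 | P0:I, P1:M(26) | bus: none
[15] P1: load  L0 | P0:I, P1:M(26) | bus: none
[16] P0: load  L4 | P0:S(79), P1:S(79) | bus: BusRd,Flush
[17] P0: store L5 := 96 | P0:M(96), P1:I | bus: none
[18] P1: load  L4 | P0:S(79), P1:S(79) | bus: none

state = I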